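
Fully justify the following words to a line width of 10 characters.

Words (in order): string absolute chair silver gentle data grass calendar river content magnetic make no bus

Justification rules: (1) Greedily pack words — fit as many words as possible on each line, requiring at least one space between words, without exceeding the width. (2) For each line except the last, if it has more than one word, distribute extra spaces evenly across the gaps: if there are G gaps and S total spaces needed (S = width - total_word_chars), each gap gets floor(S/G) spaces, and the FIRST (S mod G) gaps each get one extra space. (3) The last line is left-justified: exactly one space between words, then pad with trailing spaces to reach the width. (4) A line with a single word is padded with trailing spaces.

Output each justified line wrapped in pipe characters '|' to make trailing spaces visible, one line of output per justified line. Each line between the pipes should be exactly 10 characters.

Line 1: ['string'] (min_width=6, slack=4)
Line 2: ['absolute'] (min_width=8, slack=2)
Line 3: ['chair'] (min_width=5, slack=5)
Line 4: ['silver'] (min_width=6, slack=4)
Line 5: ['gentle'] (min_width=6, slack=4)
Line 6: ['data', 'grass'] (min_width=10, slack=0)
Line 7: ['calendar'] (min_width=8, slack=2)
Line 8: ['river'] (min_width=5, slack=5)
Line 9: ['content'] (min_width=7, slack=3)
Line 10: ['magnetic'] (min_width=8, slack=2)
Line 11: ['make', 'no'] (min_width=7, slack=3)
Line 12: ['bus'] (min_width=3, slack=7)

Answer: |string    |
|absolute  |
|chair     |
|silver    |
|gentle    |
|data grass|
|calendar  |
|river     |
|content   |
|magnetic  |
|make    no|
|bus       |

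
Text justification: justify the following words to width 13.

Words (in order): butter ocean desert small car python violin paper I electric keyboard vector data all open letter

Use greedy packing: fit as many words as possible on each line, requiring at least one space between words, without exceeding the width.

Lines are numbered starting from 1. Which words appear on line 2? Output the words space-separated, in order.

Line 1: ['butter', 'ocean'] (min_width=12, slack=1)
Line 2: ['desert', 'small'] (min_width=12, slack=1)
Line 3: ['car', 'python'] (min_width=10, slack=3)
Line 4: ['violin', 'paper'] (min_width=12, slack=1)
Line 5: ['I', 'electric'] (min_width=10, slack=3)
Line 6: ['keyboard'] (min_width=8, slack=5)
Line 7: ['vector', 'data'] (min_width=11, slack=2)
Line 8: ['all', 'open'] (min_width=8, slack=5)
Line 9: ['letter'] (min_width=6, slack=7)

Answer: desert small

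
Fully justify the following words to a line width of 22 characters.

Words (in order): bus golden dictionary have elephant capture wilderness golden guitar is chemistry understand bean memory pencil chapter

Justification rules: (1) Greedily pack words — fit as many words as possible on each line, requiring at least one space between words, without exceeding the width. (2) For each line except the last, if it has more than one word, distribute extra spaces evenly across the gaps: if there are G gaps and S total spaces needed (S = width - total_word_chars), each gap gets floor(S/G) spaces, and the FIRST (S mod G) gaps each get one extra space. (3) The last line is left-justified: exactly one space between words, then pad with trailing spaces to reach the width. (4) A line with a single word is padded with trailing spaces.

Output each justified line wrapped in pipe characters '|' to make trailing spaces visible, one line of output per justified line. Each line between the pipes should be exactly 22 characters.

Answer: |bus  golden dictionary|
|have  elephant capture|
|wilderness      golden|
|guitar   is  chemistry|
|understand bean memory|
|pencil chapter        |

Derivation:
Line 1: ['bus', 'golden', 'dictionary'] (min_width=21, slack=1)
Line 2: ['have', 'elephant', 'capture'] (min_width=21, slack=1)
Line 3: ['wilderness', 'golden'] (min_width=17, slack=5)
Line 4: ['guitar', 'is', 'chemistry'] (min_width=19, slack=3)
Line 5: ['understand', 'bean', 'memory'] (min_width=22, slack=0)
Line 6: ['pencil', 'chapter'] (min_width=14, slack=8)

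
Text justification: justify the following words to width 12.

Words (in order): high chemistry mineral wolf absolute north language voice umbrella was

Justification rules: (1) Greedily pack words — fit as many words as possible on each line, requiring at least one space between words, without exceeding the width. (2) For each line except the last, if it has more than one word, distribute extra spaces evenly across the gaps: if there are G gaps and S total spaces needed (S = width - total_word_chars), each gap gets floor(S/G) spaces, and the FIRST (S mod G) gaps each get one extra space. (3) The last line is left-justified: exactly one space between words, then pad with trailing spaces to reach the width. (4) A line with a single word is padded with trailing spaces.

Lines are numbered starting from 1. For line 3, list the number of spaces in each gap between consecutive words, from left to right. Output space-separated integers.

Answer: 1

Derivation:
Line 1: ['high'] (min_width=4, slack=8)
Line 2: ['chemistry'] (min_width=9, slack=3)
Line 3: ['mineral', 'wolf'] (min_width=12, slack=0)
Line 4: ['absolute'] (min_width=8, slack=4)
Line 5: ['north'] (min_width=5, slack=7)
Line 6: ['language'] (min_width=8, slack=4)
Line 7: ['voice'] (min_width=5, slack=7)
Line 8: ['umbrella', 'was'] (min_width=12, slack=0)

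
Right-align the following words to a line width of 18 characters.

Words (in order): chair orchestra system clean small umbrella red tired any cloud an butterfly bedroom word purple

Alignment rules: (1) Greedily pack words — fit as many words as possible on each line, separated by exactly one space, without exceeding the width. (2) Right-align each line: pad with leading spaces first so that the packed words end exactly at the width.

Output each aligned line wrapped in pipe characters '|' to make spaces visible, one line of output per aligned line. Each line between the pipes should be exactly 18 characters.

Answer: |   chair orchestra|
|system clean small|
|umbrella red tired|
|      any cloud an|
| butterfly bedroom|
|       word purple|

Derivation:
Line 1: ['chair', 'orchestra'] (min_width=15, slack=3)
Line 2: ['system', 'clean', 'small'] (min_width=18, slack=0)
Line 3: ['umbrella', 'red', 'tired'] (min_width=18, slack=0)
Line 4: ['any', 'cloud', 'an'] (min_width=12, slack=6)
Line 5: ['butterfly', 'bedroom'] (min_width=17, slack=1)
Line 6: ['word', 'purple'] (min_width=11, slack=7)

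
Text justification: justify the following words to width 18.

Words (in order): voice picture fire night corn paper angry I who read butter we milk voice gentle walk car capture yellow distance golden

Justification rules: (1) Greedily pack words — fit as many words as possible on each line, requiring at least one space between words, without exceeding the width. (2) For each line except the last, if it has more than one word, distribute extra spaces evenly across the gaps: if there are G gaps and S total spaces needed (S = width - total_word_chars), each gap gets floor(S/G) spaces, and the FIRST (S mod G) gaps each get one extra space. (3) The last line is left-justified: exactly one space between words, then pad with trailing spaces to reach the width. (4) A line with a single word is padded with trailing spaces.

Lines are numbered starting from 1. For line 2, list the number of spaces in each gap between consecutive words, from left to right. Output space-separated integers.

Line 1: ['voice', 'picture', 'fire'] (min_width=18, slack=0)
Line 2: ['night', 'corn', 'paper'] (min_width=16, slack=2)
Line 3: ['angry', 'I', 'who', 'read'] (min_width=16, slack=2)
Line 4: ['butter', 'we', 'milk'] (min_width=14, slack=4)
Line 5: ['voice', 'gentle', 'walk'] (min_width=17, slack=1)
Line 6: ['car', 'capture', 'yellow'] (min_width=18, slack=0)
Line 7: ['distance', 'golden'] (min_width=15, slack=3)

Answer: 2 2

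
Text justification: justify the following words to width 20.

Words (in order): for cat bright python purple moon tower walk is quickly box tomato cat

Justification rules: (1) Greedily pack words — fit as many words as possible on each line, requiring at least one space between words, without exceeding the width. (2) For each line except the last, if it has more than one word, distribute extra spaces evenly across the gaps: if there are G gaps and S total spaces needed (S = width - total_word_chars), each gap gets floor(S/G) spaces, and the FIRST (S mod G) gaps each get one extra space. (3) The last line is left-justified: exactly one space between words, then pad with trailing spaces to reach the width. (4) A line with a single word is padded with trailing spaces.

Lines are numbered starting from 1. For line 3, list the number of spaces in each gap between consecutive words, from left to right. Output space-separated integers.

Answer: 5 4

Derivation:
Line 1: ['for', 'cat', 'bright'] (min_width=14, slack=6)
Line 2: ['python', 'purple', 'moon'] (min_width=18, slack=2)
Line 3: ['tower', 'walk', 'is'] (min_width=13, slack=7)
Line 4: ['quickly', 'box', 'tomato'] (min_width=18, slack=2)
Line 5: ['cat'] (min_width=3, slack=17)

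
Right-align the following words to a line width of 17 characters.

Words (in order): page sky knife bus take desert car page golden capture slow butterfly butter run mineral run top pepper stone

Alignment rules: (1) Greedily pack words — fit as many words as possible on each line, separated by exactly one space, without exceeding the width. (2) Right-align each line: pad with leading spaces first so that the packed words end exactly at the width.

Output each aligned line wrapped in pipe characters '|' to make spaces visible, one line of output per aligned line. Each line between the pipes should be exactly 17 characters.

Answer: |   page sky knife|
|  bus take desert|
|  car page golden|
|     capture slow|
| butterfly butter|
|  run mineral run|
| top pepper stone|

Derivation:
Line 1: ['page', 'sky', 'knife'] (min_width=14, slack=3)
Line 2: ['bus', 'take', 'desert'] (min_width=15, slack=2)
Line 3: ['car', 'page', 'golden'] (min_width=15, slack=2)
Line 4: ['capture', 'slow'] (min_width=12, slack=5)
Line 5: ['butterfly', 'butter'] (min_width=16, slack=1)
Line 6: ['run', 'mineral', 'run'] (min_width=15, slack=2)
Line 7: ['top', 'pepper', 'stone'] (min_width=16, slack=1)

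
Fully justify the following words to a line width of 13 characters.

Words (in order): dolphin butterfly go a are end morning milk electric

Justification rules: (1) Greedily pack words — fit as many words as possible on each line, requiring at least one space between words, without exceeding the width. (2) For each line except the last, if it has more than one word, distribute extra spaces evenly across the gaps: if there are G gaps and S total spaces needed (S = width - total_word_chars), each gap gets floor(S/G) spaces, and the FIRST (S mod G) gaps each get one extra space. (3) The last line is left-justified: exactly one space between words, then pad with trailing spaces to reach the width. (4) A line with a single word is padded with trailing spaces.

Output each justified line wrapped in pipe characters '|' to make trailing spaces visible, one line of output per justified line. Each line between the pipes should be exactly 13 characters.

Answer: |dolphin      |
|butterfly  go|
|a   are   end|
|morning  milk|
|electric     |

Derivation:
Line 1: ['dolphin'] (min_width=7, slack=6)
Line 2: ['butterfly', 'go'] (min_width=12, slack=1)
Line 3: ['a', 'are', 'end'] (min_width=9, slack=4)
Line 4: ['morning', 'milk'] (min_width=12, slack=1)
Line 5: ['electric'] (min_width=8, slack=5)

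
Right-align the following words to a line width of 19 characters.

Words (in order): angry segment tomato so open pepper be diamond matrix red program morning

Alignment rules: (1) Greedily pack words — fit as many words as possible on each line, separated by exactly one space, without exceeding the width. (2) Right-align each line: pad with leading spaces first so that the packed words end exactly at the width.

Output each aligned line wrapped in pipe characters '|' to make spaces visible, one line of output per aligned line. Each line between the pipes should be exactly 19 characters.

Answer: |      angry segment|
|     tomato so open|
|  pepper be diamond|
| matrix red program|
|            morning|

Derivation:
Line 1: ['angry', 'segment'] (min_width=13, slack=6)
Line 2: ['tomato', 'so', 'open'] (min_width=14, slack=5)
Line 3: ['pepper', 'be', 'diamond'] (min_width=17, slack=2)
Line 4: ['matrix', 'red', 'program'] (min_width=18, slack=1)
Line 5: ['morning'] (min_width=7, slack=12)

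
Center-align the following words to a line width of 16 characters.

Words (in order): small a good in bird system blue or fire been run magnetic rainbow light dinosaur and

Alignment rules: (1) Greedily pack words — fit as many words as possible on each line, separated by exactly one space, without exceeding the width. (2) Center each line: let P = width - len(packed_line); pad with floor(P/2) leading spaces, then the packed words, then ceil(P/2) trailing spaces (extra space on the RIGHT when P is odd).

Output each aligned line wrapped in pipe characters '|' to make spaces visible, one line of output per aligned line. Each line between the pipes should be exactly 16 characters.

Answer: |small a good in |
|bird system blue|
|or fire been run|
|magnetic rainbow|
| light dinosaur |
|      and       |

Derivation:
Line 1: ['small', 'a', 'good', 'in'] (min_width=15, slack=1)
Line 2: ['bird', 'system', 'blue'] (min_width=16, slack=0)
Line 3: ['or', 'fire', 'been', 'run'] (min_width=16, slack=0)
Line 4: ['magnetic', 'rainbow'] (min_width=16, slack=0)
Line 5: ['light', 'dinosaur'] (min_width=14, slack=2)
Line 6: ['and'] (min_width=3, slack=13)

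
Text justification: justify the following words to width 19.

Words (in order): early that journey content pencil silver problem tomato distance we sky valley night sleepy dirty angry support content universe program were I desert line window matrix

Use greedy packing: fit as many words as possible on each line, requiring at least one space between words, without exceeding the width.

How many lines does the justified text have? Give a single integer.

Answer: 10

Derivation:
Line 1: ['early', 'that', 'journey'] (min_width=18, slack=1)
Line 2: ['content', 'pencil'] (min_width=14, slack=5)
Line 3: ['silver', 'problem'] (min_width=14, slack=5)
Line 4: ['tomato', 'distance', 'we'] (min_width=18, slack=1)
Line 5: ['sky', 'valley', 'night'] (min_width=16, slack=3)
Line 6: ['sleepy', 'dirty', 'angry'] (min_width=18, slack=1)
Line 7: ['support', 'content'] (min_width=15, slack=4)
Line 8: ['universe', 'program'] (min_width=16, slack=3)
Line 9: ['were', 'I', 'desert', 'line'] (min_width=18, slack=1)
Line 10: ['window', 'matrix'] (min_width=13, slack=6)
Total lines: 10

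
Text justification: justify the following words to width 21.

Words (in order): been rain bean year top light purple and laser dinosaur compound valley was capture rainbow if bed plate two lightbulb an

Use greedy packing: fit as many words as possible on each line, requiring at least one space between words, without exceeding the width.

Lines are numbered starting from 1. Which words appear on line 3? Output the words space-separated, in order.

Line 1: ['been', 'rain', 'bean', 'year'] (min_width=19, slack=2)
Line 2: ['top', 'light', 'purple', 'and'] (min_width=20, slack=1)
Line 3: ['laser', 'dinosaur'] (min_width=14, slack=7)
Line 4: ['compound', 'valley', 'was'] (min_width=19, slack=2)
Line 5: ['capture', 'rainbow', 'if'] (min_width=18, slack=3)
Line 6: ['bed', 'plate', 'two'] (min_width=13, slack=8)
Line 7: ['lightbulb', 'an'] (min_width=12, slack=9)

Answer: laser dinosaur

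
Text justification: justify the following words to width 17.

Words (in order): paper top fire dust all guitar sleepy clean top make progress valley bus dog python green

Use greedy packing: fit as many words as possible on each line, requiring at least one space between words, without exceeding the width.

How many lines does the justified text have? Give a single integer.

Line 1: ['paper', 'top', 'fire'] (min_width=14, slack=3)
Line 2: ['dust', 'all', 'guitar'] (min_width=15, slack=2)
Line 3: ['sleepy', 'clean', 'top'] (min_width=16, slack=1)
Line 4: ['make', 'progress'] (min_width=13, slack=4)
Line 5: ['valley', 'bus', 'dog'] (min_width=14, slack=3)
Line 6: ['python', 'green'] (min_width=12, slack=5)
Total lines: 6

Answer: 6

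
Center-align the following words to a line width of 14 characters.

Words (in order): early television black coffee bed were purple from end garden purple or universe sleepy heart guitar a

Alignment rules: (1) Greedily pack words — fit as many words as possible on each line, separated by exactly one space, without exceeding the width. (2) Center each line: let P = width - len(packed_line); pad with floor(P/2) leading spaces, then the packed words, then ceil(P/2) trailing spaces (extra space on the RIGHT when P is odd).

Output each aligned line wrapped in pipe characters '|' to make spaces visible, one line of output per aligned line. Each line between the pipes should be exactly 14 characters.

Answer: |    early     |
|  television  |
| black coffee |
|   bed were   |
| purple from  |
|  end garden  |
|  purple or   |
|   universe   |
| sleepy heart |
|   guitar a   |

Derivation:
Line 1: ['early'] (min_width=5, slack=9)
Line 2: ['television'] (min_width=10, slack=4)
Line 3: ['black', 'coffee'] (min_width=12, slack=2)
Line 4: ['bed', 'were'] (min_width=8, slack=6)
Line 5: ['purple', 'from'] (min_width=11, slack=3)
Line 6: ['end', 'garden'] (min_width=10, slack=4)
Line 7: ['purple', 'or'] (min_width=9, slack=5)
Line 8: ['universe'] (min_width=8, slack=6)
Line 9: ['sleepy', 'heart'] (min_width=12, slack=2)
Line 10: ['guitar', 'a'] (min_width=8, slack=6)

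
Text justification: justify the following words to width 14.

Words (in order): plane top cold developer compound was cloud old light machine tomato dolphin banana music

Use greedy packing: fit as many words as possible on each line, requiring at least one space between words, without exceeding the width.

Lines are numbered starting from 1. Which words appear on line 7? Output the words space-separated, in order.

Line 1: ['plane', 'top', 'cold'] (min_width=14, slack=0)
Line 2: ['developer'] (min_width=9, slack=5)
Line 3: ['compound', 'was'] (min_width=12, slack=2)
Line 4: ['cloud', 'old'] (min_width=9, slack=5)
Line 5: ['light', 'machine'] (min_width=13, slack=1)
Line 6: ['tomato', 'dolphin'] (min_width=14, slack=0)
Line 7: ['banana', 'music'] (min_width=12, slack=2)

Answer: banana music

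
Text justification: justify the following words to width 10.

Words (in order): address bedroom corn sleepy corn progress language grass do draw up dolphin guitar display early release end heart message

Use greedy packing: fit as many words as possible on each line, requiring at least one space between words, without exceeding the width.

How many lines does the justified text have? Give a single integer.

Line 1: ['address'] (min_width=7, slack=3)
Line 2: ['bedroom'] (min_width=7, slack=3)
Line 3: ['corn'] (min_width=4, slack=6)
Line 4: ['sleepy'] (min_width=6, slack=4)
Line 5: ['corn'] (min_width=4, slack=6)
Line 6: ['progress'] (min_width=8, slack=2)
Line 7: ['language'] (min_width=8, slack=2)
Line 8: ['grass', 'do'] (min_width=8, slack=2)
Line 9: ['draw', 'up'] (min_width=7, slack=3)
Line 10: ['dolphin'] (min_width=7, slack=3)
Line 11: ['guitar'] (min_width=6, slack=4)
Line 12: ['display'] (min_width=7, slack=3)
Line 13: ['early'] (min_width=5, slack=5)
Line 14: ['release'] (min_width=7, slack=3)
Line 15: ['end', 'heart'] (min_width=9, slack=1)
Line 16: ['message'] (min_width=7, slack=3)
Total lines: 16

Answer: 16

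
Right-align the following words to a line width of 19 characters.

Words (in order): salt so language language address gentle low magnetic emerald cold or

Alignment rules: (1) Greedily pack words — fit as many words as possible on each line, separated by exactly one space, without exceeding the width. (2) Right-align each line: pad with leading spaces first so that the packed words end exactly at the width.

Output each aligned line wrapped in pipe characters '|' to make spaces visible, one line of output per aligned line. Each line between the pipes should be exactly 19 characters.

Line 1: ['salt', 'so', 'language'] (min_width=16, slack=3)
Line 2: ['language', 'address'] (min_width=16, slack=3)
Line 3: ['gentle', 'low', 'magnetic'] (min_width=19, slack=0)
Line 4: ['emerald', 'cold', 'or'] (min_width=15, slack=4)

Answer: |   salt so language|
|   language address|
|gentle low magnetic|
|    emerald cold or|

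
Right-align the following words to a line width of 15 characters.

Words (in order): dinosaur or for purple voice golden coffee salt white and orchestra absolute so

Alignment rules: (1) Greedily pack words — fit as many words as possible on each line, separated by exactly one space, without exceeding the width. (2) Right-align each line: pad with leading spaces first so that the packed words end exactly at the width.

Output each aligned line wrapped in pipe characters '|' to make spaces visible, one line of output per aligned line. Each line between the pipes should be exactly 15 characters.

Line 1: ['dinosaur', 'or', 'for'] (min_width=15, slack=0)
Line 2: ['purple', 'voice'] (min_width=12, slack=3)
Line 3: ['golden', 'coffee'] (min_width=13, slack=2)
Line 4: ['salt', 'white', 'and'] (min_width=14, slack=1)
Line 5: ['orchestra'] (min_width=9, slack=6)
Line 6: ['absolute', 'so'] (min_width=11, slack=4)

Answer: |dinosaur or for|
|   purple voice|
|  golden coffee|
| salt white and|
|      orchestra|
|    absolute so|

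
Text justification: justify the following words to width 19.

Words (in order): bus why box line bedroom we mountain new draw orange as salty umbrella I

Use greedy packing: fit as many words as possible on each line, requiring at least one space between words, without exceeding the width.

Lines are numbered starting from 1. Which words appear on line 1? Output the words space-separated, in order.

Line 1: ['bus', 'why', 'box', 'line'] (min_width=16, slack=3)
Line 2: ['bedroom', 'we', 'mountain'] (min_width=19, slack=0)
Line 3: ['new', 'draw', 'orange', 'as'] (min_width=18, slack=1)
Line 4: ['salty', 'umbrella', 'I'] (min_width=16, slack=3)

Answer: bus why box line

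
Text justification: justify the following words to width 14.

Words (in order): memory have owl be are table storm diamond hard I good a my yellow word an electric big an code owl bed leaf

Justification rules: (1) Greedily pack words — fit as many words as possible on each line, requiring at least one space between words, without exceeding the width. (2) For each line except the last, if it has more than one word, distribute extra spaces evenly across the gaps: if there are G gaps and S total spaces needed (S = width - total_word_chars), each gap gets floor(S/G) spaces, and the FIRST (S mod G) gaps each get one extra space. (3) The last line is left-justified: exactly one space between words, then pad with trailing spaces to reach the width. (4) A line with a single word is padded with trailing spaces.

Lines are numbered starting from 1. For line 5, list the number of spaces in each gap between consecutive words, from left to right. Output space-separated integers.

Answer: 4 3

Derivation:
Line 1: ['memory', 'have'] (min_width=11, slack=3)
Line 2: ['owl', 'be', 'are'] (min_width=10, slack=4)
Line 3: ['table', 'storm'] (min_width=11, slack=3)
Line 4: ['diamond', 'hard', 'I'] (min_width=14, slack=0)
Line 5: ['good', 'a', 'my'] (min_width=9, slack=5)
Line 6: ['yellow', 'word', 'an'] (min_width=14, slack=0)
Line 7: ['electric', 'big'] (min_width=12, slack=2)
Line 8: ['an', 'code', 'owl'] (min_width=11, slack=3)
Line 9: ['bed', 'leaf'] (min_width=8, slack=6)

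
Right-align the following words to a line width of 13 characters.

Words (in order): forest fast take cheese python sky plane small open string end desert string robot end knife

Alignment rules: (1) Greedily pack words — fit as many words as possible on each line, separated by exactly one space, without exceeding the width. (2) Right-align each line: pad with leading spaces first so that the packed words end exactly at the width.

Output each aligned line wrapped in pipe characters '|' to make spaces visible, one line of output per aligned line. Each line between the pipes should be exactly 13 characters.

Answer: |  forest fast|
|  take cheese|
|   python sky|
|  plane small|
|  open string|
|   end desert|
| string robot|
|    end knife|

Derivation:
Line 1: ['forest', 'fast'] (min_width=11, slack=2)
Line 2: ['take', 'cheese'] (min_width=11, slack=2)
Line 3: ['python', 'sky'] (min_width=10, slack=3)
Line 4: ['plane', 'small'] (min_width=11, slack=2)
Line 5: ['open', 'string'] (min_width=11, slack=2)
Line 6: ['end', 'desert'] (min_width=10, slack=3)
Line 7: ['string', 'robot'] (min_width=12, slack=1)
Line 8: ['end', 'knife'] (min_width=9, slack=4)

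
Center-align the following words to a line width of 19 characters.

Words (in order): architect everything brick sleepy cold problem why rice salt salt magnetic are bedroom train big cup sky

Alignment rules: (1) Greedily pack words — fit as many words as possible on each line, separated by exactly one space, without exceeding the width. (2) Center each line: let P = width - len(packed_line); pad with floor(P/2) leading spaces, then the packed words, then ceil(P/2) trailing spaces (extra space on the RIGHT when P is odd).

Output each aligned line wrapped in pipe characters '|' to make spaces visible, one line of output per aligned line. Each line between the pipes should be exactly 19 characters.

Line 1: ['architect'] (min_width=9, slack=10)
Line 2: ['everything', 'brick'] (min_width=16, slack=3)
Line 3: ['sleepy', 'cold', 'problem'] (min_width=19, slack=0)
Line 4: ['why', 'rice', 'salt', 'salt'] (min_width=18, slack=1)
Line 5: ['magnetic', 'are'] (min_width=12, slack=7)
Line 6: ['bedroom', 'train', 'big'] (min_width=17, slack=2)
Line 7: ['cup', 'sky'] (min_width=7, slack=12)

Answer: |     architect     |
| everything brick  |
|sleepy cold problem|
|why rice salt salt |
|   magnetic are    |
| bedroom train big |
|      cup sky      |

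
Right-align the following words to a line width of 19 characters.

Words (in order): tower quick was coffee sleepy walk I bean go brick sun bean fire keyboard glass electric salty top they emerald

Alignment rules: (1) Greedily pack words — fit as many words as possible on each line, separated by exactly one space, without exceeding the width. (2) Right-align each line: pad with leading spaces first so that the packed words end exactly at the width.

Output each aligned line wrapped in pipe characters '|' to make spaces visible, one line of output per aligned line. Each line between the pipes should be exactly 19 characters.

Answer: |    tower quick was|
| coffee sleepy walk|
|I bean go brick sun|
| bean fire keyboard|
|     glass electric|
|     salty top they|
|            emerald|

Derivation:
Line 1: ['tower', 'quick', 'was'] (min_width=15, slack=4)
Line 2: ['coffee', 'sleepy', 'walk'] (min_width=18, slack=1)
Line 3: ['I', 'bean', 'go', 'brick', 'sun'] (min_width=19, slack=0)
Line 4: ['bean', 'fire', 'keyboard'] (min_width=18, slack=1)
Line 5: ['glass', 'electric'] (min_width=14, slack=5)
Line 6: ['salty', 'top', 'they'] (min_width=14, slack=5)
Line 7: ['emerald'] (min_width=7, slack=12)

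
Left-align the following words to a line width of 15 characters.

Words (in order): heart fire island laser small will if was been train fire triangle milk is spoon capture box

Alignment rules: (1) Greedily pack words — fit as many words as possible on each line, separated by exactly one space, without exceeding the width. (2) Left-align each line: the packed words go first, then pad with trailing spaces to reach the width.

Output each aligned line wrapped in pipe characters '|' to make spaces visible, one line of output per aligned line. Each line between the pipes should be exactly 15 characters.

Answer: |heart fire     |
|island laser   |
|small will if  |
|was been train |
|fire triangle  |
|milk is spoon  |
|capture box    |

Derivation:
Line 1: ['heart', 'fire'] (min_width=10, slack=5)
Line 2: ['island', 'laser'] (min_width=12, slack=3)
Line 3: ['small', 'will', 'if'] (min_width=13, slack=2)
Line 4: ['was', 'been', 'train'] (min_width=14, slack=1)
Line 5: ['fire', 'triangle'] (min_width=13, slack=2)
Line 6: ['milk', 'is', 'spoon'] (min_width=13, slack=2)
Line 7: ['capture', 'box'] (min_width=11, slack=4)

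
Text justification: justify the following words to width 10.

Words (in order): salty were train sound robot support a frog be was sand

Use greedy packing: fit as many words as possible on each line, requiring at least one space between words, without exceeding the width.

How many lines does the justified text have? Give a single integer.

Line 1: ['salty', 'were'] (min_width=10, slack=0)
Line 2: ['train'] (min_width=5, slack=5)
Line 3: ['sound'] (min_width=5, slack=5)
Line 4: ['robot'] (min_width=5, slack=5)
Line 5: ['support', 'a'] (min_width=9, slack=1)
Line 6: ['frog', 'be'] (min_width=7, slack=3)
Line 7: ['was', 'sand'] (min_width=8, slack=2)
Total lines: 7

Answer: 7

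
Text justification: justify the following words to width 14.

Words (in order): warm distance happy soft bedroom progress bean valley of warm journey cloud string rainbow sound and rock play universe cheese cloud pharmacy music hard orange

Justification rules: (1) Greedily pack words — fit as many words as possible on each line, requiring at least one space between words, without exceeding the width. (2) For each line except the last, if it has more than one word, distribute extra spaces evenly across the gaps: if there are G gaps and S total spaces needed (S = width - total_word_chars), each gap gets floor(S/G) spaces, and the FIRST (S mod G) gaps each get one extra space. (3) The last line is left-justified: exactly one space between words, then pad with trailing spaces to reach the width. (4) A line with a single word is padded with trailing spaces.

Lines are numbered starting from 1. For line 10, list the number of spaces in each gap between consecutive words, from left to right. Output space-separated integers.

Answer: 3

Derivation:
Line 1: ['warm', 'distance'] (min_width=13, slack=1)
Line 2: ['happy', 'soft'] (min_width=10, slack=4)
Line 3: ['bedroom'] (min_width=7, slack=7)
Line 4: ['progress', 'bean'] (min_width=13, slack=1)
Line 5: ['valley', 'of', 'warm'] (min_width=14, slack=0)
Line 6: ['journey', 'cloud'] (min_width=13, slack=1)
Line 7: ['string', 'rainbow'] (min_width=14, slack=0)
Line 8: ['sound', 'and', 'rock'] (min_width=14, slack=0)
Line 9: ['play', 'universe'] (min_width=13, slack=1)
Line 10: ['cheese', 'cloud'] (min_width=12, slack=2)
Line 11: ['pharmacy', 'music'] (min_width=14, slack=0)
Line 12: ['hard', 'orange'] (min_width=11, slack=3)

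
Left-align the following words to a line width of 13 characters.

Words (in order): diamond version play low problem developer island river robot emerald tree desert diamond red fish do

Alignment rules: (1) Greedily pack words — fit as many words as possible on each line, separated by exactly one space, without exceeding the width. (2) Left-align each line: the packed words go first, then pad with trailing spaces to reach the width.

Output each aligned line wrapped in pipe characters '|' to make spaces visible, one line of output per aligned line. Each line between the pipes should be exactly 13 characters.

Answer: |diamond      |
|version play |
|low problem  |
|developer    |
|island river |
|robot emerald|
|tree desert  |
|diamond red  |
|fish do      |

Derivation:
Line 1: ['diamond'] (min_width=7, slack=6)
Line 2: ['version', 'play'] (min_width=12, slack=1)
Line 3: ['low', 'problem'] (min_width=11, slack=2)
Line 4: ['developer'] (min_width=9, slack=4)
Line 5: ['island', 'river'] (min_width=12, slack=1)
Line 6: ['robot', 'emerald'] (min_width=13, slack=0)
Line 7: ['tree', 'desert'] (min_width=11, slack=2)
Line 8: ['diamond', 'red'] (min_width=11, slack=2)
Line 9: ['fish', 'do'] (min_width=7, slack=6)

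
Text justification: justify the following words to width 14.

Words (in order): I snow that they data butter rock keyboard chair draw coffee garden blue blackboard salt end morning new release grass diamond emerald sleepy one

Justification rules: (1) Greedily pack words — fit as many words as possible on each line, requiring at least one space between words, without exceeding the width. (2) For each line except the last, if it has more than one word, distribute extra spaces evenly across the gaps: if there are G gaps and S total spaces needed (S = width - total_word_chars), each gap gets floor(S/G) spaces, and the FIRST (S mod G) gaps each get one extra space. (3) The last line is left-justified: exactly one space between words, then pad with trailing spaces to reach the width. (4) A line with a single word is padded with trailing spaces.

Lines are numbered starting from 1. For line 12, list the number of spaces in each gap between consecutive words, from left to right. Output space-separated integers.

Answer: 1

Derivation:
Line 1: ['I', 'snow', 'that'] (min_width=11, slack=3)
Line 2: ['they', 'data'] (min_width=9, slack=5)
Line 3: ['butter', 'rock'] (min_width=11, slack=3)
Line 4: ['keyboard', 'chair'] (min_width=14, slack=0)
Line 5: ['draw', 'coffee'] (min_width=11, slack=3)
Line 6: ['garden', 'blue'] (min_width=11, slack=3)
Line 7: ['blackboard'] (min_width=10, slack=4)
Line 8: ['salt', 'end'] (min_width=8, slack=6)
Line 9: ['morning', 'new'] (min_width=11, slack=3)
Line 10: ['release', 'grass'] (min_width=13, slack=1)
Line 11: ['diamond'] (min_width=7, slack=7)
Line 12: ['emerald', 'sleepy'] (min_width=14, slack=0)
Line 13: ['one'] (min_width=3, slack=11)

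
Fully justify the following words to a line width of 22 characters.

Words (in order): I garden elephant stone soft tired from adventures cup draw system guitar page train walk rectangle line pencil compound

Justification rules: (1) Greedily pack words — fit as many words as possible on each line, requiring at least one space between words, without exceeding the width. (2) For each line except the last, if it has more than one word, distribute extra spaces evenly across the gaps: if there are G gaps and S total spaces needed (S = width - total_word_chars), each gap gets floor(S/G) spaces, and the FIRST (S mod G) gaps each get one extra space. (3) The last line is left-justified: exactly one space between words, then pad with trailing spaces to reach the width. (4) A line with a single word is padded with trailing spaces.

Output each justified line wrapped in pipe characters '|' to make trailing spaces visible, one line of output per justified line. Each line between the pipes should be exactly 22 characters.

Answer: |I    garden   elephant|
|stone  soft tired from|
|adventures   cup  draw|
|system   guitar   page|
|train  walk  rectangle|
|line pencil compound  |

Derivation:
Line 1: ['I', 'garden', 'elephant'] (min_width=17, slack=5)
Line 2: ['stone', 'soft', 'tired', 'from'] (min_width=21, slack=1)
Line 3: ['adventures', 'cup', 'draw'] (min_width=19, slack=3)
Line 4: ['system', 'guitar', 'page'] (min_width=18, slack=4)
Line 5: ['train', 'walk', 'rectangle'] (min_width=20, slack=2)
Line 6: ['line', 'pencil', 'compound'] (min_width=20, slack=2)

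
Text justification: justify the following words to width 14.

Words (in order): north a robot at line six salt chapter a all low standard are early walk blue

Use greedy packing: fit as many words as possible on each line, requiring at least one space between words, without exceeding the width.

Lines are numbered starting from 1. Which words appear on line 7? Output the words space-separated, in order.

Answer: blue

Derivation:
Line 1: ['north', 'a', 'robot'] (min_width=13, slack=1)
Line 2: ['at', 'line', 'six'] (min_width=11, slack=3)
Line 3: ['salt', 'chapter', 'a'] (min_width=14, slack=0)
Line 4: ['all', 'low'] (min_width=7, slack=7)
Line 5: ['standard', 'are'] (min_width=12, slack=2)
Line 6: ['early', 'walk'] (min_width=10, slack=4)
Line 7: ['blue'] (min_width=4, slack=10)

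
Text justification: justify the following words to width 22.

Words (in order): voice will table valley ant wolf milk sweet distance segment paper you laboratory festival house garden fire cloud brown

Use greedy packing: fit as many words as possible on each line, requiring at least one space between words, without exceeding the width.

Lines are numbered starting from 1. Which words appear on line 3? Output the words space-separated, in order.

Line 1: ['voice', 'will', 'table'] (min_width=16, slack=6)
Line 2: ['valley', 'ant', 'wolf', 'milk'] (min_width=20, slack=2)
Line 3: ['sweet', 'distance', 'segment'] (min_width=22, slack=0)
Line 4: ['paper', 'you', 'laboratory'] (min_width=20, slack=2)
Line 5: ['festival', 'house', 'garden'] (min_width=21, slack=1)
Line 6: ['fire', 'cloud', 'brown'] (min_width=16, slack=6)

Answer: sweet distance segment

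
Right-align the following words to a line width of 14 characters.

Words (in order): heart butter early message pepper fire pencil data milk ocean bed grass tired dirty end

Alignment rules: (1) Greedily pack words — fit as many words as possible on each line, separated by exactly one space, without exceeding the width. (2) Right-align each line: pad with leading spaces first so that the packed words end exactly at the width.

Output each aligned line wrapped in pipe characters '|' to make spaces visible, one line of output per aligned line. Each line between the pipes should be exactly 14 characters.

Line 1: ['heart', 'butter'] (min_width=12, slack=2)
Line 2: ['early', 'message'] (min_width=13, slack=1)
Line 3: ['pepper', 'fire'] (min_width=11, slack=3)
Line 4: ['pencil', 'data'] (min_width=11, slack=3)
Line 5: ['milk', 'ocean', 'bed'] (min_width=14, slack=0)
Line 6: ['grass', 'tired'] (min_width=11, slack=3)
Line 7: ['dirty', 'end'] (min_width=9, slack=5)

Answer: |  heart butter|
| early message|
|   pepper fire|
|   pencil data|
|milk ocean bed|
|   grass tired|
|     dirty end|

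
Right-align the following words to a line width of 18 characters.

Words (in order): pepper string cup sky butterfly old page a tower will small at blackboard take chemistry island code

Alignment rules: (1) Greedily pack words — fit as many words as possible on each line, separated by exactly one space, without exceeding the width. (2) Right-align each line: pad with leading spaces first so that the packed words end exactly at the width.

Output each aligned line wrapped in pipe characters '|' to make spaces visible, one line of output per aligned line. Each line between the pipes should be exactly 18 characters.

Answer: | pepper string cup|
| sky butterfly old|
| page a tower will|
|          small at|
|   blackboard take|
|  chemistry island|
|              code|

Derivation:
Line 1: ['pepper', 'string', 'cup'] (min_width=17, slack=1)
Line 2: ['sky', 'butterfly', 'old'] (min_width=17, slack=1)
Line 3: ['page', 'a', 'tower', 'will'] (min_width=17, slack=1)
Line 4: ['small', 'at'] (min_width=8, slack=10)
Line 5: ['blackboard', 'take'] (min_width=15, slack=3)
Line 6: ['chemistry', 'island'] (min_width=16, slack=2)
Line 7: ['code'] (min_width=4, slack=14)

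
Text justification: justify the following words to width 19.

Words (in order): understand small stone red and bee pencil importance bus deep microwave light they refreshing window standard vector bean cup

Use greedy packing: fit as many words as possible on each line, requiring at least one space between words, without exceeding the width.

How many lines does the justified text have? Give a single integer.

Line 1: ['understand', 'small'] (min_width=16, slack=3)
Line 2: ['stone', 'red', 'and', 'bee'] (min_width=17, slack=2)
Line 3: ['pencil', 'importance'] (min_width=17, slack=2)
Line 4: ['bus', 'deep', 'microwave'] (min_width=18, slack=1)
Line 5: ['light', 'they'] (min_width=10, slack=9)
Line 6: ['refreshing', 'window'] (min_width=17, slack=2)
Line 7: ['standard', 'vector'] (min_width=15, slack=4)
Line 8: ['bean', 'cup'] (min_width=8, slack=11)
Total lines: 8

Answer: 8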